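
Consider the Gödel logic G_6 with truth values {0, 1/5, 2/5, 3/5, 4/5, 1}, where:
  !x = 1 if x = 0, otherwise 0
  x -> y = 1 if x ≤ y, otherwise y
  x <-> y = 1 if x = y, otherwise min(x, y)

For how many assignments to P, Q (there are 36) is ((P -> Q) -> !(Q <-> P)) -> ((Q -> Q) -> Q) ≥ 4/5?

28

value 1: 27 assignments (counts)
value 4/5: 1 assignment (counts)
value 3/5: 1 assignment
value 2/5: 1 assignment
value 1/5: 1 assignment
value 0: 5 assignments
So 28 of the 36 assignments meet the threshold.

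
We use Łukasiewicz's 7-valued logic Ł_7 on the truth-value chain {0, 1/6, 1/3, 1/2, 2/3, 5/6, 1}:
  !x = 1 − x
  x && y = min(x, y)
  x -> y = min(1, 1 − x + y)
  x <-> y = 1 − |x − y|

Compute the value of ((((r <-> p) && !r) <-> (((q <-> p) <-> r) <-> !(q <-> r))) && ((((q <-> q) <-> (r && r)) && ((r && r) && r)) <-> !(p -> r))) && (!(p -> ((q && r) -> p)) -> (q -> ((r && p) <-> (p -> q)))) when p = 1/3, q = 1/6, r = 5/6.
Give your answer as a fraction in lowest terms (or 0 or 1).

1/6

r <-> p = 5/6 <-> 1/3 = 1/2
!r = !5/6 = 1/6
(r <-> p) && !r = 1/2 && 1/6 = 1/6
q <-> p = 1/6 <-> 1/3 = 5/6
(q <-> p) <-> r = 5/6 <-> 5/6 = 1
q <-> r = 1/6 <-> 5/6 = 1/3
!(q <-> r) = !1/3 = 2/3
((q <-> p) <-> r) <-> !(q <-> r) = 1 <-> 2/3 = 2/3
((r <-> p) && !r) <-> (((q <-> p) <-> r) <-> !(q <-> r)) = 1/6 <-> 2/3 = 1/2
q <-> q = 1/6 <-> 1/6 = 1
r && r = 5/6 && 5/6 = 5/6
(q <-> q) <-> (r && r) = 1 <-> 5/6 = 5/6
r && r = 5/6 && 5/6 = 5/6
(r && r) && r = 5/6 && 5/6 = 5/6
((q <-> q) <-> (r && r)) && ((r && r) && r) = 5/6 && 5/6 = 5/6
p -> r = 1/3 -> 5/6 = 1
!(p -> r) = !1 = 0
(((q <-> q) <-> (r && r)) && ((r && r) && r)) <-> !(p -> r) = 5/6 <-> 0 = 1/6
(((r <-> p) && !r) <-> (((q <-> p) <-> r) <-> !(q <-> r))) && ((((q <-> q) <-> (r && r)) && ((r && r) && r)) <-> !(p -> r)) = 1/2 && 1/6 = 1/6
q && r = 1/6 && 5/6 = 1/6
(q && r) -> p = 1/6 -> 1/3 = 1
p -> ((q && r) -> p) = 1/3 -> 1 = 1
!(p -> ((q && r) -> p)) = !1 = 0
r && p = 5/6 && 1/3 = 1/3
p -> q = 1/3 -> 1/6 = 5/6
(r && p) <-> (p -> q) = 1/3 <-> 5/6 = 1/2
q -> ((r && p) <-> (p -> q)) = 1/6 -> 1/2 = 1
!(p -> ((q && r) -> p)) -> (q -> ((r && p) <-> (p -> q))) = 0 -> 1 = 1
((((r <-> p) && !r) <-> (((q <-> p) <-> r) <-> !(q <-> r))) && ((((q <-> q) <-> (r && r)) && ((r && r) && r)) <-> !(p -> r))) && (!(p -> ((q && r) -> p)) -> (q -> ((r && p) <-> (p -> q)))) = 1/6 && 1 = 1/6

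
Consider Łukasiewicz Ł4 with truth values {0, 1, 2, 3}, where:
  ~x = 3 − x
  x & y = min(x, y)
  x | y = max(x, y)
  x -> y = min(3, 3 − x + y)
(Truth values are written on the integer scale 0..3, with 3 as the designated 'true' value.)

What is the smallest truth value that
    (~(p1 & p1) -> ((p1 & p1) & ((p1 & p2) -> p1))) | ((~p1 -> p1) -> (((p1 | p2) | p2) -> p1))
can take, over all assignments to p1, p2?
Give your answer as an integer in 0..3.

2

Take p1 = 1, p2 = 3:
p1 & p1 = 1 & 1 = 1
~(p1 & p1) = ~1 = 2
p1 & p1 = 1 & 1 = 1
p1 & p2 = 1 & 3 = 1
(p1 & p2) -> p1 = 1 -> 1 = 3
(p1 & p1) & ((p1 & p2) -> p1) = 1 & 3 = 1
~(p1 & p1) -> ((p1 & p1) & ((p1 & p2) -> p1)) = 2 -> 1 = 2
~p1 = ~1 = 2
~p1 -> p1 = 2 -> 1 = 2
p1 | p2 = 1 | 3 = 3
(p1 | p2) | p2 = 3 | 3 = 3
((p1 | p2) | p2) -> p1 = 3 -> 1 = 1
(~p1 -> p1) -> (((p1 | p2) | p2) -> p1) = 2 -> 1 = 2
(~(p1 & p1) -> ((p1 & p1) & ((p1 & p2) -> p1))) | ((~p1 -> p1) -> (((p1 | p2) | p2) -> p1)) = 2 | 2 = 2
No assignment yields a value below 2, so this is the minimum.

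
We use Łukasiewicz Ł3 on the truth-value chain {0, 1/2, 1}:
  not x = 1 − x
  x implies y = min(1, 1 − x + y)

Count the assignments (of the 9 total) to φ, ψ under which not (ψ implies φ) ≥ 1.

1

φ = 0, ψ = 0 ↦ 0  <
φ = 0, ψ = 1/2 ↦ 1/2  <
φ = 0, ψ = 1 ↦ 1  ≥
φ = 1/2, ψ = 0 ↦ 0  <
φ = 1/2, ψ = 1/2 ↦ 0  <
φ = 1/2, ψ = 1 ↦ 1/2  <
φ = 1, ψ = 0 ↦ 0  <
φ = 1, ψ = 1/2 ↦ 0  <
φ = 1, ψ = 1 ↦ 0  <
So 1 of the 9 assignments meets the threshold.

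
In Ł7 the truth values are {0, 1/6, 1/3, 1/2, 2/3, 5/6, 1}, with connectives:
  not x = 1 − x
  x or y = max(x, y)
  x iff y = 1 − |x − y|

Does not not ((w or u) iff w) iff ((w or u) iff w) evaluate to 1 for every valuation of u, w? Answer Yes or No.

Yes

At u = 1/6, w = 1/3, for instance:
w or u = 1/3 or 1/6 = 1/3
(w or u) iff w = 1/3 iff 1/3 = 1
not ((w or u) iff w) = not 1 = 0
not not ((w or u) iff w) = not 0 = 1
not not ((w or u) iff w) iff ((w or u) iff w) = 1 iff 1 = 1
and checking the remaining 48 assignments likewise gives ≥ 1 in every case.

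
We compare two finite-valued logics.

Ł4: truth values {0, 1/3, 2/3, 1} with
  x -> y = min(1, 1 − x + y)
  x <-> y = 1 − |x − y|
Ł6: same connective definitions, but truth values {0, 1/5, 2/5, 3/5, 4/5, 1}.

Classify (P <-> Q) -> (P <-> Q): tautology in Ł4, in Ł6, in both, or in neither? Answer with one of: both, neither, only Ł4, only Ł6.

both

In Ł4: every assignment gives 1 — tautology.
In Ł6: every assignment gives 1 — tautology.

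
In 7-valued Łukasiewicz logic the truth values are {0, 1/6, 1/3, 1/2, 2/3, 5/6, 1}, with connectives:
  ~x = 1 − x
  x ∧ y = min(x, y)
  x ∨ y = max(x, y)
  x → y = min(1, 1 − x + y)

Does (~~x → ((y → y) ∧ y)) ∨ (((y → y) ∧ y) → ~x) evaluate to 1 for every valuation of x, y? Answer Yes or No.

Counterexample: take x = 2/3, y = 1/2.
~x = ~2/3 = 1/3
~~x = ~1/3 = 2/3
y → y = 1/2 → 1/2 = 1
(y → y) ∧ y = 1 ∧ 1/2 = 1/2
~~x → ((y → y) ∧ y) = 2/3 → 1/2 = 5/6
y → y = 1/2 → 1/2 = 1
(y → y) ∧ y = 1 ∧ 1/2 = 1/2
~x = ~2/3 = 1/3
((y → y) ∧ y) → ~x = 1/2 → 1/3 = 5/6
(~~x → ((y → y) ∧ y)) ∨ (((y → y) ∧ y) → ~x) = 5/6 ∨ 5/6 = 5/6
This gives 5/6 ≠ 1.

No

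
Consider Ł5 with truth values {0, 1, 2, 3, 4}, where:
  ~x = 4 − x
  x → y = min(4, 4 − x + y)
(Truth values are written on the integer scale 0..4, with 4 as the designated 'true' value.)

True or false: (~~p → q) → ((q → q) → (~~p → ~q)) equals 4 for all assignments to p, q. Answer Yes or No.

No

Counterexample: take p = 1, q = 4.
~p = ~1 = 3
~~p = ~3 = 1
~~p → q = 1 → 4 = 4
q → q = 4 → 4 = 4
~p = ~1 = 3
~~p = ~3 = 1
~q = ~4 = 0
~~p → ~q = 1 → 0 = 3
(q → q) → (~~p → ~q) = 4 → 3 = 3
(~~p → q) → ((q → q) → (~~p → ~q)) = 4 → 3 = 3
This gives 3 ≠ 4.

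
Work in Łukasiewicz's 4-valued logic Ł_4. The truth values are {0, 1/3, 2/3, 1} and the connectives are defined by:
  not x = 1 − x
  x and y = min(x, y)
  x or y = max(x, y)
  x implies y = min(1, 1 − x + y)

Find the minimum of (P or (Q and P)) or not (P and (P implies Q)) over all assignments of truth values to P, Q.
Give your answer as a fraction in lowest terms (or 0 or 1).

Take P = 1/3, Q = 0:
Q and P = 0 and 1/3 = 0
P or (Q and P) = 1/3 or 0 = 1/3
P implies Q = 1/3 implies 0 = 2/3
P and (P implies Q) = 1/3 and 2/3 = 1/3
not (P and (P implies Q)) = not 1/3 = 2/3
(P or (Q and P)) or not (P and (P implies Q)) = 1/3 or 2/3 = 2/3
No assignment yields a value below 2/3, so this is the minimum.

2/3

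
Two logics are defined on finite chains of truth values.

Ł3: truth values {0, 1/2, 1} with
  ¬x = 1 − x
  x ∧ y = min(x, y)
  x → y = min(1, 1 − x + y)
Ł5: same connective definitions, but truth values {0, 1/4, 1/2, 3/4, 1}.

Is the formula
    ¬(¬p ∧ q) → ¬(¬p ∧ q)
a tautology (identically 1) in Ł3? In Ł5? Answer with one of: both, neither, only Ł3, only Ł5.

both

In Ł3: every assignment gives 1 — tautology.
In Ł5: every assignment gives 1 — tautology.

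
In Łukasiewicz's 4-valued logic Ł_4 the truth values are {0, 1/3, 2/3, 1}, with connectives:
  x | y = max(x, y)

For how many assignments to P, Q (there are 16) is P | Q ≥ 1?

7

P = 0, Q = 0 ↦ 0  <
P = 0, Q = 1/3 ↦ 1/3  <
P = 0, Q = 2/3 ↦ 2/3  <
P = 0, Q = 1 ↦ 1  ≥
P = 1/3, Q = 0 ↦ 1/3  <
P = 1/3, Q = 1/3 ↦ 1/3  <
P = 1/3, Q = 2/3 ↦ 2/3  <
P = 1/3, Q = 1 ↦ 1  ≥
P = 2/3, Q = 0 ↦ 2/3  <
P = 2/3, Q = 1/3 ↦ 2/3  <
P = 2/3, Q = 2/3 ↦ 2/3  <
P = 2/3, Q = 1 ↦ 1  ≥
P = 1, Q = 0 ↦ 1  ≥
P = 1, Q = 1/3 ↦ 1  ≥
P = 1, Q = 2/3 ↦ 1  ≥
P = 1, Q = 1 ↦ 1  ≥
So 7 of the 16 assignments meet the threshold.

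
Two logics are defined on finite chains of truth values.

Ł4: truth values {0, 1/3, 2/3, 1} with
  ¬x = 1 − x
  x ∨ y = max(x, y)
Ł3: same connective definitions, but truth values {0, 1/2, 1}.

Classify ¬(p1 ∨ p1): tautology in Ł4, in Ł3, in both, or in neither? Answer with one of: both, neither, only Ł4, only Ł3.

In Ł4: at p1 = 1/3 the value is 2/3 — not a tautology.
In Ł3: at p1 = 1/2 the value is 1/2 — not a tautology.

neither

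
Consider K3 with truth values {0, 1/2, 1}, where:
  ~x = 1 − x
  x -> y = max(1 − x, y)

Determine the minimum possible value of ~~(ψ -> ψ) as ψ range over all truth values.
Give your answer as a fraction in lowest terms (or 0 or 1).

Take ψ = 1/2:
ψ -> ψ = 1/2 -> 1/2 = 1/2
~(ψ -> ψ) = ~1/2 = 1/2
~~(ψ -> ψ) = ~1/2 = 1/2
No assignment yields a value below 1/2, so this is the minimum.

1/2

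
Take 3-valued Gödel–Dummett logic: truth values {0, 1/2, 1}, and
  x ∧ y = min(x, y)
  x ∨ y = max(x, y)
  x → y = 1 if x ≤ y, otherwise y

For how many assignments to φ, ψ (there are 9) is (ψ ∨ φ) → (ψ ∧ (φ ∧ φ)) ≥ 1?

φ = 0, ψ = 0 ↦ 1  ≥
φ = 0, ψ = 1/2 ↦ 0  <
φ = 0, ψ = 1 ↦ 0  <
φ = 1/2, ψ = 0 ↦ 0  <
φ = 1/2, ψ = 1/2 ↦ 1  ≥
φ = 1/2, ψ = 1 ↦ 1/2  <
φ = 1, ψ = 0 ↦ 0  <
φ = 1, ψ = 1/2 ↦ 1/2  <
φ = 1, ψ = 1 ↦ 1  ≥
So 3 of the 9 assignments meet the threshold.

3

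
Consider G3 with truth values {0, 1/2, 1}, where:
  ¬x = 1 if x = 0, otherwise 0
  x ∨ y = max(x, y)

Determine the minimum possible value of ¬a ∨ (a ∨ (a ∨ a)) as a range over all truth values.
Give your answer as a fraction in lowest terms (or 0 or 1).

Take a = 1/2:
¬a = ¬1/2 = 0
a ∨ a = 1/2 ∨ 1/2 = 1/2
a ∨ (a ∨ a) = 1/2 ∨ 1/2 = 1/2
¬a ∨ (a ∨ (a ∨ a)) = 0 ∨ 1/2 = 1/2
No assignment yields a value below 1/2, so this is the minimum.

1/2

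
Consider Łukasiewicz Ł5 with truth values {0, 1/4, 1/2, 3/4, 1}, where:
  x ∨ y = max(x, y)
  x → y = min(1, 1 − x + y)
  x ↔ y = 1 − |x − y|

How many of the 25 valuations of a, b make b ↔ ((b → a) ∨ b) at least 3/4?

value 1: 9 assignments (counts)
value 3/4: 3 assignments (counts)
value 1/2: 4 assignments
value 1/4: 4 assignments
value 0: 5 assignments
So 12 of the 25 assignments meet the threshold.

12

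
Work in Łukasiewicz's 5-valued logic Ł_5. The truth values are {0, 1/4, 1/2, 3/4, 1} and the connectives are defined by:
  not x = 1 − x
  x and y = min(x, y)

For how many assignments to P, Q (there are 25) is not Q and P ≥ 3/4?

value 1: 1 assignment (counts)
value 3/4: 3 assignments (counts)
value 1/2: 5 assignments
value 1/4: 7 assignments
value 0: 9 assignments
So 4 of the 25 assignments meet the threshold.

4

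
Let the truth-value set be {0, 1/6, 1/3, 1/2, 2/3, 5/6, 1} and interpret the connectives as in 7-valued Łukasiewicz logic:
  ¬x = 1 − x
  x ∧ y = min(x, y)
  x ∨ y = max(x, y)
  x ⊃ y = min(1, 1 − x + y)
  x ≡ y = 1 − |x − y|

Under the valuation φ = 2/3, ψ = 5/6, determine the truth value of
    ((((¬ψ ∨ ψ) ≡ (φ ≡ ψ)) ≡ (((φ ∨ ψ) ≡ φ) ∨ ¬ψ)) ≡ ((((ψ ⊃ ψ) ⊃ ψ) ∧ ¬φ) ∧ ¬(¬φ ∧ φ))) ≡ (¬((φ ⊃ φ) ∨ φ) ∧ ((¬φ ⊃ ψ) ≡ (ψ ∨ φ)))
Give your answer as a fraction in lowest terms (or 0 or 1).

1/2

¬ψ = ¬5/6 = 1/6
¬ψ ∨ ψ = 1/6 ∨ 5/6 = 5/6
φ ≡ ψ = 2/3 ≡ 5/6 = 5/6
(¬ψ ∨ ψ) ≡ (φ ≡ ψ) = 5/6 ≡ 5/6 = 1
φ ∨ ψ = 2/3 ∨ 5/6 = 5/6
(φ ∨ ψ) ≡ φ = 5/6 ≡ 2/3 = 5/6
¬ψ = ¬5/6 = 1/6
((φ ∨ ψ) ≡ φ) ∨ ¬ψ = 5/6 ∨ 1/6 = 5/6
((¬ψ ∨ ψ) ≡ (φ ≡ ψ)) ≡ (((φ ∨ ψ) ≡ φ) ∨ ¬ψ) = 1 ≡ 5/6 = 5/6
ψ ⊃ ψ = 5/6 ⊃ 5/6 = 1
(ψ ⊃ ψ) ⊃ ψ = 1 ⊃ 5/6 = 5/6
¬φ = ¬2/3 = 1/3
((ψ ⊃ ψ) ⊃ ψ) ∧ ¬φ = 5/6 ∧ 1/3 = 1/3
¬φ = ¬2/3 = 1/3
¬φ ∧ φ = 1/3 ∧ 2/3 = 1/3
¬(¬φ ∧ φ) = ¬1/3 = 2/3
(((ψ ⊃ ψ) ⊃ ψ) ∧ ¬φ) ∧ ¬(¬φ ∧ φ) = 1/3 ∧ 2/3 = 1/3
(((¬ψ ∨ ψ) ≡ (φ ≡ ψ)) ≡ (((φ ∨ ψ) ≡ φ) ∨ ¬ψ)) ≡ ((((ψ ⊃ ψ) ⊃ ψ) ∧ ¬φ) ∧ ¬(¬φ ∧ φ)) = 5/6 ≡ 1/3 = 1/2
φ ⊃ φ = 2/3 ⊃ 2/3 = 1
(φ ⊃ φ) ∨ φ = 1 ∨ 2/3 = 1
¬((φ ⊃ φ) ∨ φ) = ¬1 = 0
¬φ = ¬2/3 = 1/3
¬φ ⊃ ψ = 1/3 ⊃ 5/6 = 1
ψ ∨ φ = 5/6 ∨ 2/3 = 5/6
(¬φ ⊃ ψ) ≡ (ψ ∨ φ) = 1 ≡ 5/6 = 5/6
¬((φ ⊃ φ) ∨ φ) ∧ ((¬φ ⊃ ψ) ≡ (ψ ∨ φ)) = 0 ∧ 5/6 = 0
((((¬ψ ∨ ψ) ≡ (φ ≡ ψ)) ≡ (((φ ∨ ψ) ≡ φ) ∨ ¬ψ)) ≡ ((((ψ ⊃ ψ) ⊃ ψ) ∧ ¬φ) ∧ ¬(¬φ ∧ φ))) ≡ (¬((φ ⊃ φ) ∨ φ) ∧ ((¬φ ⊃ ψ) ≡ (ψ ∨ φ))) = 1/2 ≡ 0 = 1/2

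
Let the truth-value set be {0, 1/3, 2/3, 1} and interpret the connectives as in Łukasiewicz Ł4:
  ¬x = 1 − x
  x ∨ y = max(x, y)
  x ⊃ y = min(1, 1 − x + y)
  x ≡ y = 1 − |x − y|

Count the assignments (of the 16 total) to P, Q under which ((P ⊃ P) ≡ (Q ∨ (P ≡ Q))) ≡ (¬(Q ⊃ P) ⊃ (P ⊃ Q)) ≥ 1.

7

P = 0, Q = 0 ↦ 1  ≥
P = 0, Q = 1/3 ↦ 2/3  <
P = 0, Q = 2/3 ↦ 2/3  <
P = 0, Q = 1 ↦ 1  ≥
P = 1/3, Q = 0 ↦ 2/3  <
P = 1/3, Q = 1/3 ↦ 1  ≥
P = 1/3, Q = 2/3 ↦ 2/3  <
P = 1/3, Q = 1 ↦ 1  ≥
P = 2/3, Q = 0 ↦ 1/3  <
P = 2/3, Q = 1/3 ↦ 2/3  <
P = 2/3, Q = 2/3 ↦ 1  ≥
P = 2/3, Q = 1 ↦ 1  ≥
P = 1, Q = 0 ↦ 0  <
P = 1, Q = 1/3 ↦ 1/3  <
P = 1, Q = 2/3 ↦ 2/3  <
P = 1, Q = 1 ↦ 1  ≥
So 7 of the 16 assignments meet the threshold.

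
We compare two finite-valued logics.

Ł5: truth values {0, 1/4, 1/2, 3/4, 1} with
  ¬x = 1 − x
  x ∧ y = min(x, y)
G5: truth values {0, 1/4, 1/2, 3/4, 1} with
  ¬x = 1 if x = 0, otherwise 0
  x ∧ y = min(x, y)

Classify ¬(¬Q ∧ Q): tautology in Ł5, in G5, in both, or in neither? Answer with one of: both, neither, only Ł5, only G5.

In Ł5: at Q = 1/4 the value is 3/4 — not a tautology.
In G5: every assignment gives 1 — tautology.

only G5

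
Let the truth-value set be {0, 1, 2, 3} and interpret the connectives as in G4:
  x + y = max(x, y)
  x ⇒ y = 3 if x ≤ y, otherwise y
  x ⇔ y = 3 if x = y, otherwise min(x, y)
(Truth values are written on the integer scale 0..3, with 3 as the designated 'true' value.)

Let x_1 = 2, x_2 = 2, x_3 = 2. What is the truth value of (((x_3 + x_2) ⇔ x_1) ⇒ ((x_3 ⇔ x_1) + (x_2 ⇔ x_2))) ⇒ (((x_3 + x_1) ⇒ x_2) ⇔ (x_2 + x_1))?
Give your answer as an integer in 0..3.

2

x_3 + x_2 = 2 + 2 = 2
(x_3 + x_2) ⇔ x_1 = 2 ⇔ 2 = 3
x_3 ⇔ x_1 = 2 ⇔ 2 = 3
x_2 ⇔ x_2 = 2 ⇔ 2 = 3
(x_3 ⇔ x_1) + (x_2 ⇔ x_2) = 3 + 3 = 3
((x_3 + x_2) ⇔ x_1) ⇒ ((x_3 ⇔ x_1) + (x_2 ⇔ x_2)) = 3 ⇒ 3 = 3
x_3 + x_1 = 2 + 2 = 2
(x_3 + x_1) ⇒ x_2 = 2 ⇒ 2 = 3
x_2 + x_1 = 2 + 2 = 2
((x_3 + x_1) ⇒ x_2) ⇔ (x_2 + x_1) = 3 ⇔ 2 = 2
(((x_3 + x_2) ⇔ x_1) ⇒ ((x_3 ⇔ x_1) + (x_2 ⇔ x_2))) ⇒ (((x_3 + x_1) ⇒ x_2) ⇔ (x_2 + x_1)) = 3 ⇒ 2 = 2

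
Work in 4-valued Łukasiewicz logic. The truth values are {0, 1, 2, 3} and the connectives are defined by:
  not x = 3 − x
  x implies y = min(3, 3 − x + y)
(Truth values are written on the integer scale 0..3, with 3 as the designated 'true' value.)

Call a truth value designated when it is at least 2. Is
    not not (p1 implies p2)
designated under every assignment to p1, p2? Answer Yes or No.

Counterexample: take p1 = 2, p2 = 0.
p1 implies p2 = 2 implies 0 = 1
not (p1 implies p2) = not 1 = 2
not not (p1 implies p2) = not 2 = 1
This gives 1, which is below 2.

No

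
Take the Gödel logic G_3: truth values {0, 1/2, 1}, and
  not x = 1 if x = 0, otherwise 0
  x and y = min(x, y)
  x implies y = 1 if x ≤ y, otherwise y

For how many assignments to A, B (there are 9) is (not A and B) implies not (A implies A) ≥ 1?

A = 0, B = 0 ↦ 1  ≥
A = 0, B = 1/2 ↦ 0  <
A = 0, B = 1 ↦ 0  <
A = 1/2, B = 0 ↦ 1  ≥
A = 1/2, B = 1/2 ↦ 1  ≥
A = 1/2, B = 1 ↦ 1  ≥
A = 1, B = 0 ↦ 1  ≥
A = 1, B = 1/2 ↦ 1  ≥
A = 1, B = 1 ↦ 1  ≥
So 7 of the 9 assignments meet the threshold.

7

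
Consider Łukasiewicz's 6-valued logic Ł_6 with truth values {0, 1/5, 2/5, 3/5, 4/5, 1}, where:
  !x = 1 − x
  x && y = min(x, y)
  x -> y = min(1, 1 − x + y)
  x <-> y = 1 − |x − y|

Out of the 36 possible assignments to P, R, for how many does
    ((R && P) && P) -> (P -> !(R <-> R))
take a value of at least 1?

24

value 1: 24 assignments (counts)
value 4/5: 5 assignments
value 3/5: 2 assignments
value 2/5: 3 assignments
value 1/5: 1 assignment
value 0: 1 assignment
So 24 of the 36 assignments meet the threshold.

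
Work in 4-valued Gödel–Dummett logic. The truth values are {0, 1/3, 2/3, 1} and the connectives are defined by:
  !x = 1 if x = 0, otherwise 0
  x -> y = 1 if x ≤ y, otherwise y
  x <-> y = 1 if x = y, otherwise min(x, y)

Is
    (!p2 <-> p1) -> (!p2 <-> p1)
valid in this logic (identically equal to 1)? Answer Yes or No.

p1 = 0, p2 = 0 ↦ 1
p1 = 0, p2 = 1/3 ↦ 1
p1 = 0, p2 = 2/3 ↦ 1
p1 = 0, p2 = 1 ↦ 1
p1 = 1/3, p2 = 0 ↦ 1
p1 = 1/3, p2 = 1/3 ↦ 1
p1 = 1/3, p2 = 2/3 ↦ 1
p1 = 1/3, p2 = 1 ↦ 1
p1 = 2/3, p2 = 0 ↦ 1
p1 = 2/3, p2 = 1/3 ↦ 1
p1 = 2/3, p2 = 2/3 ↦ 1
p1 = 2/3, p2 = 1 ↦ 1
p1 = 1, p2 = 0 ↦ 1
p1 = 1, p2 = 1/3 ↦ 1
p1 = 1, p2 = 2/3 ↦ 1
p1 = 1, p2 = 1 ↦ 1
Every assignment gives a value ≥ 1.

Yes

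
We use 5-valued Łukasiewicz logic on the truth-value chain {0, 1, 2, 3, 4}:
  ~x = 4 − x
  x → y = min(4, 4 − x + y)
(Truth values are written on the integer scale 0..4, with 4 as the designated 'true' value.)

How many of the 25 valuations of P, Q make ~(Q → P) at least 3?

3

value 4: 1 assignment (counts)
value 3: 2 assignments (counts)
value 2: 3 assignments
value 1: 4 assignments
value 0: 15 assignments
So 3 of the 25 assignments meet the threshold.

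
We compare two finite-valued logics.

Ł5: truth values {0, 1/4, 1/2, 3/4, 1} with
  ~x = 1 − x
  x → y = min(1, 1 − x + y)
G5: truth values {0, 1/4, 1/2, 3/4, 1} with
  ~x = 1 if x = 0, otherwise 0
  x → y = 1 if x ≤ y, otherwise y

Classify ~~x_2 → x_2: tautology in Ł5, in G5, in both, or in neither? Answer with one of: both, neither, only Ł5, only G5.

In Ł5: every assignment gives 1 — tautology.
In G5: at x_2 = 1/4 the value is 1/4 — not a tautology.

only Ł5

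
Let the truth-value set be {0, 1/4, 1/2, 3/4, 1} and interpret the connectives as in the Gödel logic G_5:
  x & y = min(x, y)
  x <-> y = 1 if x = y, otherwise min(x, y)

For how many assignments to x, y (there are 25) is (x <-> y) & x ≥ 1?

value 1: 1 assignment (counts)
value 3/4: 3 assignments
value 1/2: 5 assignments
value 1/4: 7 assignments
value 0: 9 assignments
So 1 of the 25 assignments meets the threshold.

1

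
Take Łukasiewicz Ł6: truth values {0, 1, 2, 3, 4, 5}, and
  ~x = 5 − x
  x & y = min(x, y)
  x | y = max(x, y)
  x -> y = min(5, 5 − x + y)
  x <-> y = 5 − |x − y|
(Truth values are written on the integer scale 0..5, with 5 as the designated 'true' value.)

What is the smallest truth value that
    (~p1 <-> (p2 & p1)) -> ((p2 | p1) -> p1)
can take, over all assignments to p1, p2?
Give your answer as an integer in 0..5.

Take p1 = 2, p2 = 5:
~p1 = ~2 = 3
p2 & p1 = 5 & 2 = 2
~p1 <-> (p2 & p1) = 3 <-> 2 = 4
p2 | p1 = 5 | 2 = 5
(p2 | p1) -> p1 = 5 -> 2 = 2
(~p1 <-> (p2 & p1)) -> ((p2 | p1) -> p1) = 4 -> 2 = 3
No assignment yields a value below 3, so this is the minimum.

3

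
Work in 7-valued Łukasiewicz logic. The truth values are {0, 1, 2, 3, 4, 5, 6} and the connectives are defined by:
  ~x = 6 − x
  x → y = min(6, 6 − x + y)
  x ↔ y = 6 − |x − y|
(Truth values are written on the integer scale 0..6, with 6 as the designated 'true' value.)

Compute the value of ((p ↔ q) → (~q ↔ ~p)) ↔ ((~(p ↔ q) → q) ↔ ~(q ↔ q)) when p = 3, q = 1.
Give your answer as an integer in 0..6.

p ↔ q = 3 ↔ 1 = 4
~q = ~1 = 5
~p = ~3 = 3
~q ↔ ~p = 5 ↔ 3 = 4
(p ↔ q) → (~q ↔ ~p) = 4 → 4 = 6
p ↔ q = 3 ↔ 1 = 4
~(p ↔ q) = ~4 = 2
~(p ↔ q) → q = 2 → 1 = 5
q ↔ q = 1 ↔ 1 = 6
~(q ↔ q) = ~6 = 0
(~(p ↔ q) → q) ↔ ~(q ↔ q) = 5 ↔ 0 = 1
((p ↔ q) → (~q ↔ ~p)) ↔ ((~(p ↔ q) → q) ↔ ~(q ↔ q)) = 6 ↔ 1 = 1

1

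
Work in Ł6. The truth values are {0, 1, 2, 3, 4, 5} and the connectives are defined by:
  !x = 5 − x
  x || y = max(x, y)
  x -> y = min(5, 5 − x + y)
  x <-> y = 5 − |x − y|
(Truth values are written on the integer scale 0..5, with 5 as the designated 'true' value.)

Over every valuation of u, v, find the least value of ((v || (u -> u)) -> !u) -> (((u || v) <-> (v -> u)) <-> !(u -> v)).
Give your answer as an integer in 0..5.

1

Take u = 0, v = 2:
u -> u = 0 -> 0 = 5
v || (u -> u) = 2 || 5 = 5
!u = !0 = 5
(v || (u -> u)) -> !u = 5 -> 5 = 5
u || v = 0 || 2 = 2
v -> u = 2 -> 0 = 3
(u || v) <-> (v -> u) = 2 <-> 3 = 4
u -> v = 0 -> 2 = 5
!(u -> v) = !5 = 0
((u || v) <-> (v -> u)) <-> !(u -> v) = 4 <-> 0 = 1
((v || (u -> u)) -> !u) -> (((u || v) <-> (v -> u)) <-> !(u -> v)) = 5 -> 1 = 1
No assignment yields a value below 1, so this is the minimum.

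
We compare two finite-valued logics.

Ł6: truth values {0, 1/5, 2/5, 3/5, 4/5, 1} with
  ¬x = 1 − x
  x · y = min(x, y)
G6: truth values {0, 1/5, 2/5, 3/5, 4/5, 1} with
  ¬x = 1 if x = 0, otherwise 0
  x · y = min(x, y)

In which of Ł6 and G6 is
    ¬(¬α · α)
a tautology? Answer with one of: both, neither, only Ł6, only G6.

In Ł6: at α = 1/5 the value is 4/5 — not a tautology.
In G6: every assignment gives 1 — tautology.

only G6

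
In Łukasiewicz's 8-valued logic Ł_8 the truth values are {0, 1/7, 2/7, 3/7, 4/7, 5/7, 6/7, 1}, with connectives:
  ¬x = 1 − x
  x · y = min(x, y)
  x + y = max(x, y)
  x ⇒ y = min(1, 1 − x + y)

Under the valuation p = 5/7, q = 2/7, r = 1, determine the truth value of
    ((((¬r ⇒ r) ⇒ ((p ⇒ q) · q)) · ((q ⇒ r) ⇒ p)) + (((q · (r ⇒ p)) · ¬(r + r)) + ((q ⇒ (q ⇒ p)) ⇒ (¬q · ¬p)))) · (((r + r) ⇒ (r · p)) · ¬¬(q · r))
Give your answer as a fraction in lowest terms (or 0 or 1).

¬r = ¬1 = 0
¬r ⇒ r = 0 ⇒ 1 = 1
p ⇒ q = 5/7 ⇒ 2/7 = 4/7
(p ⇒ q) · q = 4/7 · 2/7 = 2/7
(¬r ⇒ r) ⇒ ((p ⇒ q) · q) = 1 ⇒ 2/7 = 2/7
q ⇒ r = 2/7 ⇒ 1 = 1
(q ⇒ r) ⇒ p = 1 ⇒ 5/7 = 5/7
((¬r ⇒ r) ⇒ ((p ⇒ q) · q)) · ((q ⇒ r) ⇒ p) = 2/7 · 5/7 = 2/7
r ⇒ p = 1 ⇒ 5/7 = 5/7
q · (r ⇒ p) = 2/7 · 5/7 = 2/7
r + r = 1 + 1 = 1
¬(r + r) = ¬1 = 0
(q · (r ⇒ p)) · ¬(r + r) = 2/7 · 0 = 0
q ⇒ p = 2/7 ⇒ 5/7 = 1
q ⇒ (q ⇒ p) = 2/7 ⇒ 1 = 1
¬q = ¬2/7 = 5/7
¬p = ¬5/7 = 2/7
¬q · ¬p = 5/7 · 2/7 = 2/7
(q ⇒ (q ⇒ p)) ⇒ (¬q · ¬p) = 1 ⇒ 2/7 = 2/7
((q · (r ⇒ p)) · ¬(r + r)) + ((q ⇒ (q ⇒ p)) ⇒ (¬q · ¬p)) = 0 + 2/7 = 2/7
(((¬r ⇒ r) ⇒ ((p ⇒ q) · q)) · ((q ⇒ r) ⇒ p)) + (((q · (r ⇒ p)) · ¬(r + r)) + ((q ⇒ (q ⇒ p)) ⇒ (¬q · ¬p))) = 2/7 + 2/7 = 2/7
r + r = 1 + 1 = 1
r · p = 1 · 5/7 = 5/7
(r + r) ⇒ (r · p) = 1 ⇒ 5/7 = 5/7
q · r = 2/7 · 1 = 2/7
¬(q · r) = ¬2/7 = 5/7
¬¬(q · r) = ¬5/7 = 2/7
((r + r) ⇒ (r · p)) · ¬¬(q · r) = 5/7 · 2/7 = 2/7
((((¬r ⇒ r) ⇒ ((p ⇒ q) · q)) · ((q ⇒ r) ⇒ p)) + (((q · (r ⇒ p)) · ¬(r + r)) + ((q ⇒ (q ⇒ p)) ⇒ (¬q · ¬p)))) · (((r + r) ⇒ (r · p)) · ¬¬(q · r)) = 2/7 · 2/7 = 2/7

2/7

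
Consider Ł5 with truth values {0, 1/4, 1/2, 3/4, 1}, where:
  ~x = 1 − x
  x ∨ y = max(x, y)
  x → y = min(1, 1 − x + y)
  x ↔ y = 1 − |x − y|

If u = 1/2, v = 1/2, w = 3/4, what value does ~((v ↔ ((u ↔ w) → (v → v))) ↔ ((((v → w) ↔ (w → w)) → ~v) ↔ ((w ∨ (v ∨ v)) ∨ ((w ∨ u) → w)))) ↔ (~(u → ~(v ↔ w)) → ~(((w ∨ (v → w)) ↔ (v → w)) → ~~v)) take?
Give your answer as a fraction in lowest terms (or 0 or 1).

u ↔ w = 1/2 ↔ 3/4 = 3/4
v → v = 1/2 → 1/2 = 1
(u ↔ w) → (v → v) = 3/4 → 1 = 1
v ↔ ((u ↔ w) → (v → v)) = 1/2 ↔ 1 = 1/2
v → w = 1/2 → 3/4 = 1
w → w = 3/4 → 3/4 = 1
(v → w) ↔ (w → w) = 1 ↔ 1 = 1
~v = ~1/2 = 1/2
((v → w) ↔ (w → w)) → ~v = 1 → 1/2 = 1/2
v ∨ v = 1/2 ∨ 1/2 = 1/2
w ∨ (v ∨ v) = 3/4 ∨ 1/2 = 3/4
w ∨ u = 3/4 ∨ 1/2 = 3/4
(w ∨ u) → w = 3/4 → 3/4 = 1
(w ∨ (v ∨ v)) ∨ ((w ∨ u) → w) = 3/4 ∨ 1 = 1
(((v → w) ↔ (w → w)) → ~v) ↔ ((w ∨ (v ∨ v)) ∨ ((w ∨ u) → w)) = 1/2 ↔ 1 = 1/2
(v ↔ ((u ↔ w) → (v → v))) ↔ ((((v → w) ↔ (w → w)) → ~v) ↔ ((w ∨ (v ∨ v)) ∨ ((w ∨ u) → w))) = 1/2 ↔ 1/2 = 1
~((v ↔ ((u ↔ w) → (v → v))) ↔ ((((v → w) ↔ (w → w)) → ~v) ↔ ((w ∨ (v ∨ v)) ∨ ((w ∨ u) → w)))) = ~1 = 0
v ↔ w = 1/2 ↔ 3/4 = 3/4
~(v ↔ w) = ~3/4 = 1/4
u → ~(v ↔ w) = 1/2 → 1/4 = 3/4
~(u → ~(v ↔ w)) = ~3/4 = 1/4
v → w = 1/2 → 3/4 = 1
w ∨ (v → w) = 3/4 ∨ 1 = 1
v → w = 1/2 → 3/4 = 1
(w ∨ (v → w)) ↔ (v → w) = 1 ↔ 1 = 1
~v = ~1/2 = 1/2
~~v = ~1/2 = 1/2
((w ∨ (v → w)) ↔ (v → w)) → ~~v = 1 → 1/2 = 1/2
~(((w ∨ (v → w)) ↔ (v → w)) → ~~v) = ~1/2 = 1/2
~(u → ~(v ↔ w)) → ~(((w ∨ (v → w)) ↔ (v → w)) → ~~v) = 1/4 → 1/2 = 1
~((v ↔ ((u ↔ w) → (v → v))) ↔ ((((v → w) ↔ (w → w)) → ~v) ↔ ((w ∨ (v ∨ v)) ∨ ((w ∨ u) → w)))) ↔ (~(u → ~(v ↔ w)) → ~(((w ∨ (v → w)) ↔ (v → w)) → ~~v)) = 0 ↔ 1 = 0

0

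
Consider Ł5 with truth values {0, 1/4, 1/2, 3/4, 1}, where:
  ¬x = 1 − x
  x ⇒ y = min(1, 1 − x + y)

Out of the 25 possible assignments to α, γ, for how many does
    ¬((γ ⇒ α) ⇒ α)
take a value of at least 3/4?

value 1: 1 assignment (counts)
value 3/4: 3 assignments (counts)
value 1/2: 5 assignments
value 1/4: 7 assignments
value 0: 9 assignments
So 4 of the 25 assignments meet the threshold.

4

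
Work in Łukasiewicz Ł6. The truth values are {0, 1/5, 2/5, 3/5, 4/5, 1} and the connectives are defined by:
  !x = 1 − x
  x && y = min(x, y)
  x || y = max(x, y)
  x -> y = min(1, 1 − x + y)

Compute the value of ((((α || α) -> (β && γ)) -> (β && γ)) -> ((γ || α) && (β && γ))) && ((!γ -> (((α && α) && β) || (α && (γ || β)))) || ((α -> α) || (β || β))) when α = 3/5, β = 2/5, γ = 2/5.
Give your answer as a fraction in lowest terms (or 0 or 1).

4/5

α || α = 3/5 || 3/5 = 3/5
β && γ = 2/5 && 2/5 = 2/5
(α || α) -> (β && γ) = 3/5 -> 2/5 = 4/5
β && γ = 2/5 && 2/5 = 2/5
((α || α) -> (β && γ)) -> (β && γ) = 4/5 -> 2/5 = 3/5
γ || α = 2/5 || 3/5 = 3/5
β && γ = 2/5 && 2/5 = 2/5
(γ || α) && (β && γ) = 3/5 && 2/5 = 2/5
(((α || α) -> (β && γ)) -> (β && γ)) -> ((γ || α) && (β && γ)) = 3/5 -> 2/5 = 4/5
!γ = !2/5 = 3/5
α && α = 3/5 && 3/5 = 3/5
(α && α) && β = 3/5 && 2/5 = 2/5
γ || β = 2/5 || 2/5 = 2/5
α && (γ || β) = 3/5 && 2/5 = 2/5
((α && α) && β) || (α && (γ || β)) = 2/5 || 2/5 = 2/5
!γ -> (((α && α) && β) || (α && (γ || β))) = 3/5 -> 2/5 = 4/5
α -> α = 3/5 -> 3/5 = 1
β || β = 2/5 || 2/5 = 2/5
(α -> α) || (β || β) = 1 || 2/5 = 1
(!γ -> (((α && α) && β) || (α && (γ || β)))) || ((α -> α) || (β || β)) = 4/5 || 1 = 1
((((α || α) -> (β && γ)) -> (β && γ)) -> ((γ || α) && (β && γ))) && ((!γ -> (((α && α) && β) || (α && (γ || β)))) || ((α -> α) || (β || β))) = 4/5 && 1 = 4/5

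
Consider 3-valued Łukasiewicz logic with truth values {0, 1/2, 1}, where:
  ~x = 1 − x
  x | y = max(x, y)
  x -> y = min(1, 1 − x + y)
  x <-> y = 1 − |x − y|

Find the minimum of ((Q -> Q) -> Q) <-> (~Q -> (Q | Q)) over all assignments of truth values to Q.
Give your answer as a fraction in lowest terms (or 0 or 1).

Take Q = 1/2:
Q -> Q = 1/2 -> 1/2 = 1
(Q -> Q) -> Q = 1 -> 1/2 = 1/2
~Q = ~1/2 = 1/2
Q | Q = 1/2 | 1/2 = 1/2
~Q -> (Q | Q) = 1/2 -> 1/2 = 1
((Q -> Q) -> Q) <-> (~Q -> (Q | Q)) = 1/2 <-> 1 = 1/2
No assignment yields a value below 1/2, so this is the minimum.

1/2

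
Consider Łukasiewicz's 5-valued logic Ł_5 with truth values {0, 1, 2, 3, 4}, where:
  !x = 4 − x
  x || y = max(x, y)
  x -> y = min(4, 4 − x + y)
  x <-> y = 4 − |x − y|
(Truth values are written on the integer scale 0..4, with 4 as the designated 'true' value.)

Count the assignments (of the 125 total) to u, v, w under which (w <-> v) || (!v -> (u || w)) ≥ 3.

121

value 4: 102 assignments (counts)
value 3: 19 assignments (counts)
value 2: 4 assignments
So 121 of the 125 assignments meet the threshold.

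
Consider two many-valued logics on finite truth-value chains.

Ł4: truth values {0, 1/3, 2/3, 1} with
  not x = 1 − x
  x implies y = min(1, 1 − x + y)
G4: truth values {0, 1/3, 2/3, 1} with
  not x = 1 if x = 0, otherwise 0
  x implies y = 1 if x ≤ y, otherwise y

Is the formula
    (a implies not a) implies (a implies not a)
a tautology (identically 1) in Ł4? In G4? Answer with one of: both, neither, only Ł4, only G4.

In Ł4: every assignment gives 1 — tautology.
In G4: every assignment gives 1 — tautology.

both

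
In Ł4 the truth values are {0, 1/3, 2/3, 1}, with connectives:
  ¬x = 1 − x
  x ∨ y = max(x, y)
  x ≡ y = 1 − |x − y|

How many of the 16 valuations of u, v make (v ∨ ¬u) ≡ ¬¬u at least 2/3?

u = 0, v = 0 ↦ 0  <
u = 0, v = 1/3 ↦ 0  <
u = 0, v = 2/3 ↦ 0  <
u = 0, v = 1 ↦ 0  <
u = 1/3, v = 0 ↦ 2/3  ≥
u = 1/3, v = 1/3 ↦ 2/3  ≥
u = 1/3, v = 2/3 ↦ 2/3  ≥
u = 1/3, v = 1 ↦ 1/3  <
u = 2/3, v = 0 ↦ 2/3  ≥
u = 2/3, v = 1/3 ↦ 2/3  ≥
u = 2/3, v = 2/3 ↦ 1  ≥
u = 2/3, v = 1 ↦ 2/3  ≥
u = 1, v = 0 ↦ 0  <
u = 1, v = 1/3 ↦ 1/3  <
u = 1, v = 2/3 ↦ 2/3  ≥
u = 1, v = 1 ↦ 1  ≥
So 9 of the 16 assignments meet the threshold.

9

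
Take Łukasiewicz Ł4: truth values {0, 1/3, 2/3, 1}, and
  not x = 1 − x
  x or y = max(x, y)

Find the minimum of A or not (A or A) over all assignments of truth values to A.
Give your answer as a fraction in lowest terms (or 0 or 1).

Take A = 1/3:
A or A = 1/3 or 1/3 = 1/3
not (A or A) = not 1/3 = 2/3
A or not (A or A) = 1/3 or 2/3 = 2/3
No assignment yields a value below 2/3, so this is the minimum.

2/3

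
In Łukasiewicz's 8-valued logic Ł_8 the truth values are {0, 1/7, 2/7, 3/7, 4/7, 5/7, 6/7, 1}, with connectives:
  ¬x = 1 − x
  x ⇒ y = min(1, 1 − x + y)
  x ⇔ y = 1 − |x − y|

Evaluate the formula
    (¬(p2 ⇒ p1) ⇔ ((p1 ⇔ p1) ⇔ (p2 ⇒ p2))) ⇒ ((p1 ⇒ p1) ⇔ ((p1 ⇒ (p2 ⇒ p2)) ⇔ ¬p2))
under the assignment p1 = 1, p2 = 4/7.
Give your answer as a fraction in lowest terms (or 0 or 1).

1

p2 ⇒ p1 = 4/7 ⇒ 1 = 1
¬(p2 ⇒ p1) = ¬1 = 0
p1 ⇔ p1 = 1 ⇔ 1 = 1
p2 ⇒ p2 = 4/7 ⇒ 4/7 = 1
(p1 ⇔ p1) ⇔ (p2 ⇒ p2) = 1 ⇔ 1 = 1
¬(p2 ⇒ p1) ⇔ ((p1 ⇔ p1) ⇔ (p2 ⇒ p2)) = 0 ⇔ 1 = 0
p1 ⇒ p1 = 1 ⇒ 1 = 1
p2 ⇒ p2 = 4/7 ⇒ 4/7 = 1
p1 ⇒ (p2 ⇒ p2) = 1 ⇒ 1 = 1
¬p2 = ¬4/7 = 3/7
(p1 ⇒ (p2 ⇒ p2)) ⇔ ¬p2 = 1 ⇔ 3/7 = 3/7
(p1 ⇒ p1) ⇔ ((p1 ⇒ (p2 ⇒ p2)) ⇔ ¬p2) = 1 ⇔ 3/7 = 3/7
(¬(p2 ⇒ p1) ⇔ ((p1 ⇔ p1) ⇔ (p2 ⇒ p2))) ⇒ ((p1 ⇒ p1) ⇔ ((p1 ⇒ (p2 ⇒ p2)) ⇔ ¬p2)) = 0 ⇒ 3/7 = 1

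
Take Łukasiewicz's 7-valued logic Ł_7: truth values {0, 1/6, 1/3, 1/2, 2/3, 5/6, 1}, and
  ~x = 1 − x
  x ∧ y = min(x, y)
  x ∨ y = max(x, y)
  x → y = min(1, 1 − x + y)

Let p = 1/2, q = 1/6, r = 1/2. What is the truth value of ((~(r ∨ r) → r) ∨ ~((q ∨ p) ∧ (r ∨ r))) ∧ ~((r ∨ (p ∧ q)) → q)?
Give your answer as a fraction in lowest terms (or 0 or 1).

1/3

r ∨ r = 1/2 ∨ 1/2 = 1/2
~(r ∨ r) = ~1/2 = 1/2
~(r ∨ r) → r = 1/2 → 1/2 = 1
q ∨ p = 1/6 ∨ 1/2 = 1/2
r ∨ r = 1/2 ∨ 1/2 = 1/2
(q ∨ p) ∧ (r ∨ r) = 1/2 ∧ 1/2 = 1/2
~((q ∨ p) ∧ (r ∨ r)) = ~1/2 = 1/2
(~(r ∨ r) → r) ∨ ~((q ∨ p) ∧ (r ∨ r)) = 1 ∨ 1/2 = 1
p ∧ q = 1/2 ∧ 1/6 = 1/6
r ∨ (p ∧ q) = 1/2 ∨ 1/6 = 1/2
(r ∨ (p ∧ q)) → q = 1/2 → 1/6 = 2/3
~((r ∨ (p ∧ q)) → q) = ~2/3 = 1/3
((~(r ∨ r) → r) ∨ ~((q ∨ p) ∧ (r ∨ r))) ∧ ~((r ∨ (p ∧ q)) → q) = 1 ∧ 1/3 = 1/3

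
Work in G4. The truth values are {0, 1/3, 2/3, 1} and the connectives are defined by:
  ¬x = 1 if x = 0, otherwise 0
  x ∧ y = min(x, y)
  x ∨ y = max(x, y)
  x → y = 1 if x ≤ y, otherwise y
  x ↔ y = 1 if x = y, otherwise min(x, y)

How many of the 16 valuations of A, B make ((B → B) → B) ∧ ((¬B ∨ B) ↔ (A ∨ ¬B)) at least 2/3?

4

A = 0, B = 0 ↦ 0  <
A = 0, B = 1/3 ↦ 0  <
A = 0, B = 2/3 ↦ 0  <
A = 0, B = 1 ↦ 0  <
A = 1/3, B = 0 ↦ 0  <
A = 1/3, B = 1/3 ↦ 1/3  <
A = 1/3, B = 2/3 ↦ 1/3  <
A = 1/3, B = 1 ↦ 1/3  <
A = 2/3, B = 0 ↦ 0  <
A = 2/3, B = 1/3 ↦ 1/3  <
A = 2/3, B = 2/3 ↦ 2/3  ≥
A = 2/3, B = 1 ↦ 2/3  ≥
A = 1, B = 0 ↦ 0  <
A = 1, B = 1/3 ↦ 1/3  <
A = 1, B = 2/3 ↦ 2/3  ≥
A = 1, B = 1 ↦ 1  ≥
So 4 of the 16 assignments meet the threshold.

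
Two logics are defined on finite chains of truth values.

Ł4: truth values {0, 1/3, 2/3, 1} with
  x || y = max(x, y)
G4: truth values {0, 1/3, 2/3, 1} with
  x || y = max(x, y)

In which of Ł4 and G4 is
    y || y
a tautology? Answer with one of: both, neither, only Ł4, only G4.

In Ł4: at y = 0 the value is 0 — not a tautology.
In G4: at y = 0 the value is 0 — not a tautology.

neither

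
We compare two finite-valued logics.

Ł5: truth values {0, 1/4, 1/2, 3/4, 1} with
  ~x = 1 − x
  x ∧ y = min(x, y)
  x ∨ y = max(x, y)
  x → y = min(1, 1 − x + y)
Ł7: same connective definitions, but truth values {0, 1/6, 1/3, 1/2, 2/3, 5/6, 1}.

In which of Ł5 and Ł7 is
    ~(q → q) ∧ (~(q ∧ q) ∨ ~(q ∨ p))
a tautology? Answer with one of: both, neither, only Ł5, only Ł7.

neither

In Ł5: at p = 0, q = 0 the value is 0 — not a tautology.
In Ł7: at p = 0, q = 0 the value is 0 — not a tautology.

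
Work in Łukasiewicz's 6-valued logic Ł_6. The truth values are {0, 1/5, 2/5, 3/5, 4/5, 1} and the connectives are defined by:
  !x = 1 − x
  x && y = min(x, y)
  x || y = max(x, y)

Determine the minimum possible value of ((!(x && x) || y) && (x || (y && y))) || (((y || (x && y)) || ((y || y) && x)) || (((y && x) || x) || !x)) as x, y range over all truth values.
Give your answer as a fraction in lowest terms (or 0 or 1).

3/5

Take x = 2/5, y = 0:
x && x = 2/5 && 2/5 = 2/5
!(x && x) = !2/5 = 3/5
!(x && x) || y = 3/5 || 0 = 3/5
y && y = 0 && 0 = 0
x || (y && y) = 2/5 || 0 = 2/5
(!(x && x) || y) && (x || (y && y)) = 3/5 && 2/5 = 2/5
x && y = 2/5 && 0 = 0
y || (x && y) = 0 || 0 = 0
y || y = 0 || 0 = 0
(y || y) && x = 0 && 2/5 = 0
(y || (x && y)) || ((y || y) && x) = 0 || 0 = 0
y && x = 0 && 2/5 = 0
(y && x) || x = 0 || 2/5 = 2/5
!x = !2/5 = 3/5
((y && x) || x) || !x = 2/5 || 3/5 = 3/5
((y || (x && y)) || ((y || y) && x)) || (((y && x) || x) || !x) = 0 || 3/5 = 3/5
((!(x && x) || y) && (x || (y && y))) || (((y || (x && y)) || ((y || y) && x)) || (((y && x) || x) || !x)) = 2/5 || 3/5 = 3/5
No assignment yields a value below 3/5, so this is the minimum.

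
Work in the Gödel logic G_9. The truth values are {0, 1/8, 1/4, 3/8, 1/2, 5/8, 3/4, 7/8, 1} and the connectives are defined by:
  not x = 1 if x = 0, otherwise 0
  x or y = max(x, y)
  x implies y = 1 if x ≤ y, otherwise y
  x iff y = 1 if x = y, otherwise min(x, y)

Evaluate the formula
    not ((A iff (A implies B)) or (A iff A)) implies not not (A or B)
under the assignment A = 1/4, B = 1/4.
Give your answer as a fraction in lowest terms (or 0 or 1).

A implies B = 1/4 implies 1/4 = 1
A iff (A implies B) = 1/4 iff 1 = 1/4
A iff A = 1/4 iff 1/4 = 1
(A iff (A implies B)) or (A iff A) = 1/4 or 1 = 1
not ((A iff (A implies B)) or (A iff A)) = not 1 = 0
A or B = 1/4 or 1/4 = 1/4
not (A or B) = not 1/4 = 0
not not (A or B) = not 0 = 1
not ((A iff (A implies B)) or (A iff A)) implies not not (A or B) = 0 implies 1 = 1

1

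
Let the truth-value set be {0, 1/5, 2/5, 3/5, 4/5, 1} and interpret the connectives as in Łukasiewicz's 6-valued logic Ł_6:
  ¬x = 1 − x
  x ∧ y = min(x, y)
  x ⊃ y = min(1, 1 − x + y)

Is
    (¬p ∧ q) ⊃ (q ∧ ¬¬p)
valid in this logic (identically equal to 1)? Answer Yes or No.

No

Counterexample: take p = 0, q = 1/5.
¬p = ¬0 = 1
¬p ∧ q = 1 ∧ 1/5 = 1/5
¬p = ¬0 = 1
¬¬p = ¬1 = 0
q ∧ ¬¬p = 1/5 ∧ 0 = 0
(¬p ∧ q) ⊃ (q ∧ ¬¬p) = 1/5 ⊃ 0 = 4/5
This gives 4/5 ≠ 1.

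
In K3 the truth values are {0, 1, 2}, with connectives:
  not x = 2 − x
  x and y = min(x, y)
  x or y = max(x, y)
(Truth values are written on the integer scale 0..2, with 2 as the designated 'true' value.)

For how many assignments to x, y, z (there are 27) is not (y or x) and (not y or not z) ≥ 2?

3

value 2: 3 assignments (counts)
value 1: 9 assignments
value 0: 15 assignments
So 3 of the 27 assignments meet the threshold.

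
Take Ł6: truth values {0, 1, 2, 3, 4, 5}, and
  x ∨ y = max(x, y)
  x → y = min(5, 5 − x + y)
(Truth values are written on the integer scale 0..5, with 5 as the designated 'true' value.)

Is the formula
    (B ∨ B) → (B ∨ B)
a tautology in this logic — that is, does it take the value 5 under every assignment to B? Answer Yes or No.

B = 0 ↦ 5
B = 1 ↦ 5
B = 2 ↦ 5
B = 3 ↦ 5
B = 4 ↦ 5
B = 5 ↦ 5
Every assignment gives a value ≥ 5.

Yes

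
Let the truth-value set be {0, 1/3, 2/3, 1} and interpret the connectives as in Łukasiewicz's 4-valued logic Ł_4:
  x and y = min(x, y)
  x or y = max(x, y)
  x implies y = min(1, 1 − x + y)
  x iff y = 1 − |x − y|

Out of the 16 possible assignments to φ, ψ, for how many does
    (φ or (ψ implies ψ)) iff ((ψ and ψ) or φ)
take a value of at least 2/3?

φ = 0, ψ = 0 ↦ 0  <
φ = 0, ψ = 1/3 ↦ 1/3  <
φ = 0, ψ = 2/3 ↦ 2/3  ≥
φ = 0, ψ = 1 ↦ 1  ≥
φ = 1/3, ψ = 0 ↦ 1/3  <
φ = 1/3, ψ = 1/3 ↦ 1/3  <
φ = 1/3, ψ = 2/3 ↦ 2/3  ≥
φ = 1/3, ψ = 1 ↦ 1  ≥
φ = 2/3, ψ = 0 ↦ 2/3  ≥
φ = 2/3, ψ = 1/3 ↦ 2/3  ≥
φ = 2/3, ψ = 2/3 ↦ 2/3  ≥
φ = 2/3, ψ = 1 ↦ 1  ≥
φ = 1, ψ = 0 ↦ 1  ≥
φ = 1, ψ = 1/3 ↦ 1  ≥
φ = 1, ψ = 2/3 ↦ 1  ≥
φ = 1, ψ = 1 ↦ 1  ≥
So 12 of the 16 assignments meet the threshold.

12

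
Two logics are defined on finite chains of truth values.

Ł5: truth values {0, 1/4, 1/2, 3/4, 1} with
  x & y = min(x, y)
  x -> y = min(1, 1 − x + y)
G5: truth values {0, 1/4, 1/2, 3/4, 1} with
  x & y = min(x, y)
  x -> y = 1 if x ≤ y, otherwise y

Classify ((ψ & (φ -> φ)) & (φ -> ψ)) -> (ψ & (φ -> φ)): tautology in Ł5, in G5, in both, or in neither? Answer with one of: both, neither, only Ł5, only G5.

In Ł5: every assignment gives 1 — tautology.
In G5: every assignment gives 1 — tautology.

both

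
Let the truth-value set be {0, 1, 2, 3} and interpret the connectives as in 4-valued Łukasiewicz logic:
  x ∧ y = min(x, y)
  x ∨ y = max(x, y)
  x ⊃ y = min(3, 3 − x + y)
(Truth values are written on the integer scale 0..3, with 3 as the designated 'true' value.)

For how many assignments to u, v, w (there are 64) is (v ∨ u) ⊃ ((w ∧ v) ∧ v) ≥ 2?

value 3: 20 assignments (counts)
value 2: 18 assignments (counts)
value 1: 16 assignments
value 0: 10 assignments
So 38 of the 64 assignments meet the threshold.

38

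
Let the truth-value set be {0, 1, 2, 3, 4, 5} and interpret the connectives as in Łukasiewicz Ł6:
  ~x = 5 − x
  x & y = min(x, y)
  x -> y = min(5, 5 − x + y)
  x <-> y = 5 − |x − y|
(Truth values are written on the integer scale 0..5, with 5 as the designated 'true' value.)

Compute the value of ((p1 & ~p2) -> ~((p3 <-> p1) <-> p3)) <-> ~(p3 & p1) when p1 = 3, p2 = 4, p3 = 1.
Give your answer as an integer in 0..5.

4

~p2 = ~4 = 1
p1 & ~p2 = 3 & 1 = 1
p3 <-> p1 = 1 <-> 3 = 3
(p3 <-> p1) <-> p3 = 3 <-> 1 = 3
~((p3 <-> p1) <-> p3) = ~3 = 2
(p1 & ~p2) -> ~((p3 <-> p1) <-> p3) = 1 -> 2 = 5
p3 & p1 = 1 & 3 = 1
~(p3 & p1) = ~1 = 4
((p1 & ~p2) -> ~((p3 <-> p1) <-> p3)) <-> ~(p3 & p1) = 5 <-> 4 = 4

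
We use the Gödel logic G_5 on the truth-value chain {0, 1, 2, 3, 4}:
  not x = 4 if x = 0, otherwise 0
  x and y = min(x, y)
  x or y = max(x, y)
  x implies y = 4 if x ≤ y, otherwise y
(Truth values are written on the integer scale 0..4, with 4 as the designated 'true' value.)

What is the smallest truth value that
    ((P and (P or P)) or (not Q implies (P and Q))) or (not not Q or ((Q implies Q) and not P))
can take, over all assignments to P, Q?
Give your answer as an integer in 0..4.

1

Take P = 1, Q = 0:
P or P = 1 or 1 = 1
P and (P or P) = 1 and 1 = 1
not Q = not 0 = 4
P and Q = 1 and 0 = 0
not Q implies (P and Q) = 4 implies 0 = 0
(P and (P or P)) or (not Q implies (P and Q)) = 1 or 0 = 1
not Q = not 0 = 4
not not Q = not 4 = 0
Q implies Q = 0 implies 0 = 4
not P = not 1 = 0
(Q implies Q) and not P = 4 and 0 = 0
not not Q or ((Q implies Q) and not P) = 0 or 0 = 0
((P and (P or P)) or (not Q implies (P and Q))) or (not not Q or ((Q implies Q) and not P)) = 1 or 0 = 1
No assignment yields a value below 1, so this is the minimum.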